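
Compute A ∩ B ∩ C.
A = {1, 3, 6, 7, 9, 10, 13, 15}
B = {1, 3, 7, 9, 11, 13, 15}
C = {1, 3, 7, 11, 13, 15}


Set A = {1, 3, 6, 7, 9, 10, 13, 15}
Set B = {1, 3, 7, 9, 11, 13, 15}
Set C = {1, 3, 7, 11, 13, 15}
First, A ∩ B = {1, 3, 7, 9, 13, 15}
Then, (A ∩ B) ∩ C = {1, 3, 7, 13, 15}

{1, 3, 7, 13, 15}


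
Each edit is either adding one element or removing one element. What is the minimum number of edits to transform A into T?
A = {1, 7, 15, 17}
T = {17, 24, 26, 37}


Set A = {1, 7, 15, 17}
Set T = {17, 24, 26, 37}
Elements to remove from A (in A, not in T): {1, 7, 15} → 3 removals
Elements to add to A (in T, not in A): {24, 26, 37} → 3 additions
Total edits = 3 + 3 = 6

6


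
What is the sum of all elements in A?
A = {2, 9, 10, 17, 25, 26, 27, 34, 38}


Set A = {2, 9, 10, 17, 25, 26, 27, 34, 38}
Sum = 2 + 9 + 10 + 17 + 25 + 26 + 27 + 34 + 38 = 188

188


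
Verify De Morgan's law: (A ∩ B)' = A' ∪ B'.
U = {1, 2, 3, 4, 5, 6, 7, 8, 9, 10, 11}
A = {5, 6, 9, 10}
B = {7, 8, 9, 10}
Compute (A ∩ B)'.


U = {1, 2, 3, 4, 5, 6, 7, 8, 9, 10, 11}
A = {5, 6, 9, 10}, B = {7, 8, 9, 10}
A ∩ B = {9, 10}
(A ∩ B)' = U \ (A ∩ B) = {1, 2, 3, 4, 5, 6, 7, 8, 11}
Verification via A' ∪ B': A' = {1, 2, 3, 4, 7, 8, 11}, B' = {1, 2, 3, 4, 5, 6, 11}
A' ∪ B' = {1, 2, 3, 4, 5, 6, 7, 8, 11} ✓

{1, 2, 3, 4, 5, 6, 7, 8, 11}


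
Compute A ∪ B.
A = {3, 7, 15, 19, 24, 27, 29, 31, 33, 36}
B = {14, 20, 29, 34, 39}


Set A = {3, 7, 15, 19, 24, 27, 29, 31, 33, 36}
Set B = {14, 20, 29, 34, 39}
A ∪ B includes all elements in either set.
Elements from A: {3, 7, 15, 19, 24, 27, 29, 31, 33, 36}
Elements from B not already included: {14, 20, 34, 39}
A ∪ B = {3, 7, 14, 15, 19, 20, 24, 27, 29, 31, 33, 34, 36, 39}

{3, 7, 14, 15, 19, 20, 24, 27, 29, 31, 33, 34, 36, 39}


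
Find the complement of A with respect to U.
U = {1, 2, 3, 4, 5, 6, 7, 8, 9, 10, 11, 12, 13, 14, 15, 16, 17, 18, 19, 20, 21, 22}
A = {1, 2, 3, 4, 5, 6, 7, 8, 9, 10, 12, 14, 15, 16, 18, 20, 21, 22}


Universal set U = {1, 2, 3, 4, 5, 6, 7, 8, 9, 10, 11, 12, 13, 14, 15, 16, 17, 18, 19, 20, 21, 22}
Set A = {1, 2, 3, 4, 5, 6, 7, 8, 9, 10, 12, 14, 15, 16, 18, 20, 21, 22}
A' = U \ A = elements in U but not in A
Checking each element of U:
1 (in A, exclude), 2 (in A, exclude), 3 (in A, exclude), 4 (in A, exclude), 5 (in A, exclude), 6 (in A, exclude), 7 (in A, exclude), 8 (in A, exclude), 9 (in A, exclude), 10 (in A, exclude), 11 (not in A, include), 12 (in A, exclude), 13 (not in A, include), 14 (in A, exclude), 15 (in A, exclude), 16 (in A, exclude), 17 (not in A, include), 18 (in A, exclude), 19 (not in A, include), 20 (in A, exclude), 21 (in A, exclude), 22 (in A, exclude)
A' = {11, 13, 17, 19}

{11, 13, 17, 19}


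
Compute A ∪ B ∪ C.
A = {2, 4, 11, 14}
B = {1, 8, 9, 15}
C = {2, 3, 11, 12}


Set A = {2, 4, 11, 14}
Set B = {1, 8, 9, 15}
Set C = {2, 3, 11, 12}
First, A ∪ B = {1, 2, 4, 8, 9, 11, 14, 15}
Then, (A ∪ B) ∪ C = {1, 2, 3, 4, 8, 9, 11, 12, 14, 15}

{1, 2, 3, 4, 8, 9, 11, 12, 14, 15}


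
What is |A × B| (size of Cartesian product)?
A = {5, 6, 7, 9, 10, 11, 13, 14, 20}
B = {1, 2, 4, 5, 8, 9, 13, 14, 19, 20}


Set A = {5, 6, 7, 9, 10, 11, 13, 14, 20} has 9 elements.
Set B = {1, 2, 4, 5, 8, 9, 13, 14, 19, 20} has 10 elements.
|A × B| = |A| × |B| = 9 × 10 = 90

90


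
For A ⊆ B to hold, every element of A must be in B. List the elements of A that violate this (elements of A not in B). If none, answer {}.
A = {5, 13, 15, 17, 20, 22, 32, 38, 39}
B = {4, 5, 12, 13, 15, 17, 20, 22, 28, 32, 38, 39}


Set A = {5, 13, 15, 17, 20, 22, 32, 38, 39}
Set B = {4, 5, 12, 13, 15, 17, 20, 22, 28, 32, 38, 39}
Check each element of A against B:
5 ∈ B, 13 ∈ B, 15 ∈ B, 17 ∈ B, 20 ∈ B, 22 ∈ B, 32 ∈ B, 38 ∈ B, 39 ∈ B
Elements of A not in B: {}

{}


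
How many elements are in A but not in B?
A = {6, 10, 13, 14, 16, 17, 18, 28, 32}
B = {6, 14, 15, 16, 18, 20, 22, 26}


Set A = {6, 10, 13, 14, 16, 17, 18, 28, 32}
Set B = {6, 14, 15, 16, 18, 20, 22, 26}
A \ B = {10, 13, 17, 28, 32}
|A \ B| = 5

5


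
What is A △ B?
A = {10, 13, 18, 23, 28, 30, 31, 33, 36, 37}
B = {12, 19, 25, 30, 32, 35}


Set A = {10, 13, 18, 23, 28, 30, 31, 33, 36, 37}
Set B = {12, 19, 25, 30, 32, 35}
A △ B = (A \ B) ∪ (B \ A)
Elements in A but not B: {10, 13, 18, 23, 28, 31, 33, 36, 37}
Elements in B but not A: {12, 19, 25, 32, 35}
A △ B = {10, 12, 13, 18, 19, 23, 25, 28, 31, 32, 33, 35, 36, 37}

{10, 12, 13, 18, 19, 23, 25, 28, 31, 32, 33, 35, 36, 37}


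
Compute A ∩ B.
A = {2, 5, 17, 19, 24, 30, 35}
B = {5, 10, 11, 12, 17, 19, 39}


Set A = {2, 5, 17, 19, 24, 30, 35}
Set B = {5, 10, 11, 12, 17, 19, 39}
A ∩ B includes only elements in both sets.
Check each element of A against B:
2 ✗, 5 ✓, 17 ✓, 19 ✓, 24 ✗, 30 ✗, 35 ✗
A ∩ B = {5, 17, 19}

{5, 17, 19}


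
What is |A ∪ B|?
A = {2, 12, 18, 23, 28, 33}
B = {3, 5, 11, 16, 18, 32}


Set A = {2, 12, 18, 23, 28, 33}, |A| = 6
Set B = {3, 5, 11, 16, 18, 32}, |B| = 6
A ∩ B = {18}, |A ∩ B| = 1
|A ∪ B| = |A| + |B| - |A ∩ B| = 6 + 6 - 1 = 11

11


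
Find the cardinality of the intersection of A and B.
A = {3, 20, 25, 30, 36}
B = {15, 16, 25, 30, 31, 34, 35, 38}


Set A = {3, 20, 25, 30, 36}
Set B = {15, 16, 25, 30, 31, 34, 35, 38}
A ∩ B = {25, 30}
|A ∩ B| = 2

2


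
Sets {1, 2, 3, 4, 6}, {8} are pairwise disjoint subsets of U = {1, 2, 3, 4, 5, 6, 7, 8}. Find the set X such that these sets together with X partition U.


U = {1, 2, 3, 4, 5, 6, 7, 8}
Shown blocks: {1, 2, 3, 4, 6}, {8}
A partition's blocks are pairwise disjoint and cover U, so the missing block = U \ (union of shown blocks).
Union of shown blocks: {1, 2, 3, 4, 6, 8}
Missing block = U \ (union) = {5, 7}

{5, 7}


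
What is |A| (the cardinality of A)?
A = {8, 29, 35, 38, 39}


Set A = {8, 29, 35, 38, 39}
Listing elements: 8, 29, 35, 38, 39
Counting: 5 elements
|A| = 5

5


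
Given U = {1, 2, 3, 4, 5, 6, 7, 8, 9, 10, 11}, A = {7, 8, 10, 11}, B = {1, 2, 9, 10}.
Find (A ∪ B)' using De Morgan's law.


U = {1, 2, 3, 4, 5, 6, 7, 8, 9, 10, 11}
A = {7, 8, 10, 11}, B = {1, 2, 9, 10}
A ∪ B = {1, 2, 7, 8, 9, 10, 11}
(A ∪ B)' = U \ (A ∪ B) = {3, 4, 5, 6}
Verification via A' ∩ B': A' = {1, 2, 3, 4, 5, 6, 9}, B' = {3, 4, 5, 6, 7, 8, 11}
A' ∩ B' = {3, 4, 5, 6} ✓

{3, 4, 5, 6}


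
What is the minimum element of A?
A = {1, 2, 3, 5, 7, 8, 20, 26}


Set A = {1, 2, 3, 5, 7, 8, 20, 26}
Elements in ascending order: 1, 2, 3, 5, 7, 8, 20, 26
The smallest element is 1.

1


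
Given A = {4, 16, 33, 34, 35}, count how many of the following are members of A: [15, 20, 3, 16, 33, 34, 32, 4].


Set A = {4, 16, 33, 34, 35}
Candidates: [15, 20, 3, 16, 33, 34, 32, 4]
Check each candidate:
15 ∉ A, 20 ∉ A, 3 ∉ A, 16 ∈ A, 33 ∈ A, 34 ∈ A, 32 ∉ A, 4 ∈ A
Count of candidates in A: 4

4


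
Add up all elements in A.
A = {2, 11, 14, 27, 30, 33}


Set A = {2, 11, 14, 27, 30, 33}
Sum = 2 + 11 + 14 + 27 + 30 + 33 = 117

117


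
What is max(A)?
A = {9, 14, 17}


Set A = {9, 14, 17}
Elements in ascending order: 9, 14, 17
The largest element is 17.

17


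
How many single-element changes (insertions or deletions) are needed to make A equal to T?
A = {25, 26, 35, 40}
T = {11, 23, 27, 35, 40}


Set A = {25, 26, 35, 40}
Set T = {11, 23, 27, 35, 40}
Elements to remove from A (in A, not in T): {25, 26} → 2 removals
Elements to add to A (in T, not in A): {11, 23, 27} → 3 additions
Total edits = 2 + 3 = 5

5


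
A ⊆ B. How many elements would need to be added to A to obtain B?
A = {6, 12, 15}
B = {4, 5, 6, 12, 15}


Set A = {6, 12, 15}, |A| = 3
Set B = {4, 5, 6, 12, 15}, |B| = 5
Since A ⊆ B: B \ A = {4, 5}
|B| - |A| = 5 - 3 = 2

2


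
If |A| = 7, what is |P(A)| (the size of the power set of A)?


The set has 7 elements.
The power set contains all possible subsets.
|P(A)| = 2^|A| = 2^7 = 128

128


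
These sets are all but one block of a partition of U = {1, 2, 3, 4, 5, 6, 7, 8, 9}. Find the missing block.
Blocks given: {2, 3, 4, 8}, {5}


U = {1, 2, 3, 4, 5, 6, 7, 8, 9}
Shown blocks: {2, 3, 4, 8}, {5}
A partition's blocks are pairwise disjoint and cover U, so the missing block = U \ (union of shown blocks).
Union of shown blocks: {2, 3, 4, 5, 8}
Missing block = U \ (union) = {1, 6, 7, 9}

{1, 6, 7, 9}


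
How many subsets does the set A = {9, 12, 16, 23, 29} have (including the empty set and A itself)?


Set A = {9, 12, 16, 23, 29}
|A| = 5
The power set P(A) contains all subsets of A.
|P(A)| = 2^|A| = 2^5 = 32

32


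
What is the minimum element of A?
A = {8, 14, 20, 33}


Set A = {8, 14, 20, 33}
Elements in ascending order: 8, 14, 20, 33
The smallest element is 8.

8


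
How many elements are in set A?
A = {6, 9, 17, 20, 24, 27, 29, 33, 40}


Set A = {6, 9, 17, 20, 24, 27, 29, 33, 40}
Listing elements: 6, 9, 17, 20, 24, 27, 29, 33, 40
Counting: 9 elements
|A| = 9

9


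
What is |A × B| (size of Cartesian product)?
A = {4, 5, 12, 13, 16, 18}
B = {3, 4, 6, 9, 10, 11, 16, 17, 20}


Set A = {4, 5, 12, 13, 16, 18} has 6 elements.
Set B = {3, 4, 6, 9, 10, 11, 16, 17, 20} has 9 elements.
|A × B| = |A| × |B| = 6 × 9 = 54

54


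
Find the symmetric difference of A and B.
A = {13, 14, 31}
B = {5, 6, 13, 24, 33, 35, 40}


Set A = {13, 14, 31}
Set B = {5, 6, 13, 24, 33, 35, 40}
A △ B = (A \ B) ∪ (B \ A)
Elements in A but not B: {14, 31}
Elements in B but not A: {5, 6, 24, 33, 35, 40}
A △ B = {5, 6, 14, 24, 31, 33, 35, 40}

{5, 6, 14, 24, 31, 33, 35, 40}


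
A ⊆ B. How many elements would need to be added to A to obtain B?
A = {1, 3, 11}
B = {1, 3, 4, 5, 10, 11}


Set A = {1, 3, 11}, |A| = 3
Set B = {1, 3, 4, 5, 10, 11}, |B| = 6
Since A ⊆ B: B \ A = {4, 5, 10}
|B| - |A| = 6 - 3 = 3

3


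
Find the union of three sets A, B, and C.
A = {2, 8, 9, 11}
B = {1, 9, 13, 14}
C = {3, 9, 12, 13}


Set A = {2, 8, 9, 11}
Set B = {1, 9, 13, 14}
Set C = {3, 9, 12, 13}
First, A ∪ B = {1, 2, 8, 9, 11, 13, 14}
Then, (A ∪ B) ∪ C = {1, 2, 3, 8, 9, 11, 12, 13, 14}

{1, 2, 3, 8, 9, 11, 12, 13, 14}


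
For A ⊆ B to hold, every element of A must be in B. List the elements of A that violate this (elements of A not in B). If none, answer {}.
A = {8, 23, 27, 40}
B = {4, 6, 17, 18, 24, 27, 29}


Set A = {8, 23, 27, 40}
Set B = {4, 6, 17, 18, 24, 27, 29}
Check each element of A against B:
8 ∉ B (include), 23 ∉ B (include), 27 ∈ B, 40 ∉ B (include)
Elements of A not in B: {8, 23, 40}

{8, 23, 40}


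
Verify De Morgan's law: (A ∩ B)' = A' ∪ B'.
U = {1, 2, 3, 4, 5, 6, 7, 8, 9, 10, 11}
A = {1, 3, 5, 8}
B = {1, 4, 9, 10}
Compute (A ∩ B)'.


U = {1, 2, 3, 4, 5, 6, 7, 8, 9, 10, 11}
A = {1, 3, 5, 8}, B = {1, 4, 9, 10}
A ∩ B = {1}
(A ∩ B)' = U \ (A ∩ B) = {2, 3, 4, 5, 6, 7, 8, 9, 10, 11}
Verification via A' ∪ B': A' = {2, 4, 6, 7, 9, 10, 11}, B' = {2, 3, 5, 6, 7, 8, 11}
A' ∪ B' = {2, 3, 4, 5, 6, 7, 8, 9, 10, 11} ✓

{2, 3, 4, 5, 6, 7, 8, 9, 10, 11}


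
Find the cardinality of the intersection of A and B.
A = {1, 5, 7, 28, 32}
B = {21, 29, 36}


Set A = {1, 5, 7, 28, 32}
Set B = {21, 29, 36}
A ∩ B = {}
|A ∩ B| = 0

0


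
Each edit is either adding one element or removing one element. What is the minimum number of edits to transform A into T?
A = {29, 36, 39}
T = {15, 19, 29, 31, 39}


Set A = {29, 36, 39}
Set T = {15, 19, 29, 31, 39}
Elements to remove from A (in A, not in T): {36} → 1 removals
Elements to add to A (in T, not in A): {15, 19, 31} → 3 additions
Total edits = 1 + 3 = 4

4


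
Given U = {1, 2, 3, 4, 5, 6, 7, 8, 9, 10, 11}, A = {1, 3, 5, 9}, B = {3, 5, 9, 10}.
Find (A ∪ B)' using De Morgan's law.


U = {1, 2, 3, 4, 5, 6, 7, 8, 9, 10, 11}
A = {1, 3, 5, 9}, B = {3, 5, 9, 10}
A ∪ B = {1, 3, 5, 9, 10}
(A ∪ B)' = U \ (A ∪ B) = {2, 4, 6, 7, 8, 11}
Verification via A' ∩ B': A' = {2, 4, 6, 7, 8, 10, 11}, B' = {1, 2, 4, 6, 7, 8, 11}
A' ∩ B' = {2, 4, 6, 7, 8, 11} ✓

{2, 4, 6, 7, 8, 11}


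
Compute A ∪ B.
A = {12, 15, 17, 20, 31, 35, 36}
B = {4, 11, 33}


Set A = {12, 15, 17, 20, 31, 35, 36}
Set B = {4, 11, 33}
A ∪ B includes all elements in either set.
Elements from A: {12, 15, 17, 20, 31, 35, 36}
Elements from B not already included: {4, 11, 33}
A ∪ B = {4, 11, 12, 15, 17, 20, 31, 33, 35, 36}

{4, 11, 12, 15, 17, 20, 31, 33, 35, 36}


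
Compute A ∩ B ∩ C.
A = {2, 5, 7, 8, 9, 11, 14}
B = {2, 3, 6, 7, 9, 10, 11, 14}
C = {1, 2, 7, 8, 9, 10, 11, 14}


Set A = {2, 5, 7, 8, 9, 11, 14}
Set B = {2, 3, 6, 7, 9, 10, 11, 14}
Set C = {1, 2, 7, 8, 9, 10, 11, 14}
First, A ∩ B = {2, 7, 9, 11, 14}
Then, (A ∩ B) ∩ C = {2, 7, 9, 11, 14}

{2, 7, 9, 11, 14}


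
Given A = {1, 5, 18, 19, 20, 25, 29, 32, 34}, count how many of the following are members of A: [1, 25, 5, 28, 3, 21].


Set A = {1, 5, 18, 19, 20, 25, 29, 32, 34}
Candidates: [1, 25, 5, 28, 3, 21]
Check each candidate:
1 ∈ A, 25 ∈ A, 5 ∈ A, 28 ∉ A, 3 ∉ A, 21 ∉ A
Count of candidates in A: 3

3


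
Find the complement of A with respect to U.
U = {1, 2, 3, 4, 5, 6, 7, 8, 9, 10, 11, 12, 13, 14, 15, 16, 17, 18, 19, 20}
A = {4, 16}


Universal set U = {1, 2, 3, 4, 5, 6, 7, 8, 9, 10, 11, 12, 13, 14, 15, 16, 17, 18, 19, 20}
Set A = {4, 16}
A' = U \ A = elements in U but not in A
Checking each element of U:
1 (not in A, include), 2 (not in A, include), 3 (not in A, include), 4 (in A, exclude), 5 (not in A, include), 6 (not in A, include), 7 (not in A, include), 8 (not in A, include), 9 (not in A, include), 10 (not in A, include), 11 (not in A, include), 12 (not in A, include), 13 (not in A, include), 14 (not in A, include), 15 (not in A, include), 16 (in A, exclude), 17 (not in A, include), 18 (not in A, include), 19 (not in A, include), 20 (not in A, include)
A' = {1, 2, 3, 5, 6, 7, 8, 9, 10, 11, 12, 13, 14, 15, 17, 18, 19, 20}

{1, 2, 3, 5, 6, 7, 8, 9, 10, 11, 12, 13, 14, 15, 17, 18, 19, 20}


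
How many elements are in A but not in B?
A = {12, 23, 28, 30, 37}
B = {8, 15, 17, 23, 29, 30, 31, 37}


Set A = {12, 23, 28, 30, 37}
Set B = {8, 15, 17, 23, 29, 30, 31, 37}
A \ B = {12, 28}
|A \ B| = 2

2


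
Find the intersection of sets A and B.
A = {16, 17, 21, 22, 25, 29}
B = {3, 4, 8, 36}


Set A = {16, 17, 21, 22, 25, 29}
Set B = {3, 4, 8, 36}
A ∩ B includes only elements in both sets.
Check each element of A against B:
16 ✗, 17 ✗, 21 ✗, 22 ✗, 25 ✗, 29 ✗
A ∩ B = {}

{}


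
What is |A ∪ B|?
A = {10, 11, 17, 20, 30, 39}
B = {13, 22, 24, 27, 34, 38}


Set A = {10, 11, 17, 20, 30, 39}, |A| = 6
Set B = {13, 22, 24, 27, 34, 38}, |B| = 6
A ∩ B = {}, |A ∩ B| = 0
|A ∪ B| = |A| + |B| - |A ∩ B| = 6 + 6 - 0 = 12

12


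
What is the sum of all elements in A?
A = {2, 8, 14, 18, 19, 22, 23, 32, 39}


Set A = {2, 8, 14, 18, 19, 22, 23, 32, 39}
Sum = 2 + 8 + 14 + 18 + 19 + 22 + 23 + 32 + 39 = 177

177


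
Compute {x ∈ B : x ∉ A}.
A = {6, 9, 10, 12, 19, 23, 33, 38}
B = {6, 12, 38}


Set A = {6, 9, 10, 12, 19, 23, 33, 38}
Set B = {6, 12, 38}
Check each element of B against A:
6 ∈ A, 12 ∈ A, 38 ∈ A
Elements of B not in A: {}

{}


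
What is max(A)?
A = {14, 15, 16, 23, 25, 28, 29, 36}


Set A = {14, 15, 16, 23, 25, 28, 29, 36}
Elements in ascending order: 14, 15, 16, 23, 25, 28, 29, 36
The largest element is 36.

36


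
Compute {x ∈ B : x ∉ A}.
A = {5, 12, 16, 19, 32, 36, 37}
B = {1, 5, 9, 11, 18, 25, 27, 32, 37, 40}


Set A = {5, 12, 16, 19, 32, 36, 37}
Set B = {1, 5, 9, 11, 18, 25, 27, 32, 37, 40}
Check each element of B against A:
1 ∉ A (include), 5 ∈ A, 9 ∉ A (include), 11 ∉ A (include), 18 ∉ A (include), 25 ∉ A (include), 27 ∉ A (include), 32 ∈ A, 37 ∈ A, 40 ∉ A (include)
Elements of B not in A: {1, 9, 11, 18, 25, 27, 40}

{1, 9, 11, 18, 25, 27, 40}


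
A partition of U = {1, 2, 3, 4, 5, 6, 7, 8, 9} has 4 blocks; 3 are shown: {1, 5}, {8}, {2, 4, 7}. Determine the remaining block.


U = {1, 2, 3, 4, 5, 6, 7, 8, 9}
Shown blocks: {1, 5}, {8}, {2, 4, 7}
A partition's blocks are pairwise disjoint and cover U, so the missing block = U \ (union of shown blocks).
Union of shown blocks: {1, 2, 4, 5, 7, 8}
Missing block = U \ (union) = {3, 6, 9}

{3, 6, 9}


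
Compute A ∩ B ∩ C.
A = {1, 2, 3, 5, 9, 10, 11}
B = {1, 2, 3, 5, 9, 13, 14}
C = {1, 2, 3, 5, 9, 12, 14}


Set A = {1, 2, 3, 5, 9, 10, 11}
Set B = {1, 2, 3, 5, 9, 13, 14}
Set C = {1, 2, 3, 5, 9, 12, 14}
First, A ∩ B = {1, 2, 3, 5, 9}
Then, (A ∩ B) ∩ C = {1, 2, 3, 5, 9}

{1, 2, 3, 5, 9}


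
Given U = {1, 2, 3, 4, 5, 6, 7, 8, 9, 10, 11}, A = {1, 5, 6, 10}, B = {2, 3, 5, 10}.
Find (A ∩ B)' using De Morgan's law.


U = {1, 2, 3, 4, 5, 6, 7, 8, 9, 10, 11}
A = {1, 5, 6, 10}, B = {2, 3, 5, 10}
A ∩ B = {5, 10}
(A ∩ B)' = U \ (A ∩ B) = {1, 2, 3, 4, 6, 7, 8, 9, 11}
Verification via A' ∪ B': A' = {2, 3, 4, 7, 8, 9, 11}, B' = {1, 4, 6, 7, 8, 9, 11}
A' ∪ B' = {1, 2, 3, 4, 6, 7, 8, 9, 11} ✓

{1, 2, 3, 4, 6, 7, 8, 9, 11}


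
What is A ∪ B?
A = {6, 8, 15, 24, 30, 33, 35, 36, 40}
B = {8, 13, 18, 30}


Set A = {6, 8, 15, 24, 30, 33, 35, 36, 40}
Set B = {8, 13, 18, 30}
A ∪ B includes all elements in either set.
Elements from A: {6, 8, 15, 24, 30, 33, 35, 36, 40}
Elements from B not already included: {13, 18}
A ∪ B = {6, 8, 13, 15, 18, 24, 30, 33, 35, 36, 40}

{6, 8, 13, 15, 18, 24, 30, 33, 35, 36, 40}


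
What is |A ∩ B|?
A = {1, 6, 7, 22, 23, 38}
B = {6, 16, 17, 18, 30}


Set A = {1, 6, 7, 22, 23, 38}
Set B = {6, 16, 17, 18, 30}
A ∩ B = {6}
|A ∩ B| = 1

1


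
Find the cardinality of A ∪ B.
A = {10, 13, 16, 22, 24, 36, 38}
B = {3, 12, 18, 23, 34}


Set A = {10, 13, 16, 22, 24, 36, 38}, |A| = 7
Set B = {3, 12, 18, 23, 34}, |B| = 5
A ∩ B = {}, |A ∩ B| = 0
|A ∪ B| = |A| + |B| - |A ∩ B| = 7 + 5 - 0 = 12

12


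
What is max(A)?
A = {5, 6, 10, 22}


Set A = {5, 6, 10, 22}
Elements in ascending order: 5, 6, 10, 22
The largest element is 22.

22


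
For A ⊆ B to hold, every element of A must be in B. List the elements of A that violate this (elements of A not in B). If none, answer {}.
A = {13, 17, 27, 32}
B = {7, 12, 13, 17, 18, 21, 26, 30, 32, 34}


Set A = {13, 17, 27, 32}
Set B = {7, 12, 13, 17, 18, 21, 26, 30, 32, 34}
Check each element of A against B:
13 ∈ B, 17 ∈ B, 27 ∉ B (include), 32 ∈ B
Elements of A not in B: {27}

{27}


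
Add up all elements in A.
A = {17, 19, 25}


Set A = {17, 19, 25}
Sum = 17 + 19 + 25 = 61

61


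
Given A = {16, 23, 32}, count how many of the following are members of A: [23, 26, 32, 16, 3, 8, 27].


Set A = {16, 23, 32}
Candidates: [23, 26, 32, 16, 3, 8, 27]
Check each candidate:
23 ∈ A, 26 ∉ A, 32 ∈ A, 16 ∈ A, 3 ∉ A, 8 ∉ A, 27 ∉ A
Count of candidates in A: 3

3


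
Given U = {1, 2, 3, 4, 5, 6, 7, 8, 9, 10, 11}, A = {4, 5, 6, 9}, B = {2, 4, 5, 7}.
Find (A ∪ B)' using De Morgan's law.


U = {1, 2, 3, 4, 5, 6, 7, 8, 9, 10, 11}
A = {4, 5, 6, 9}, B = {2, 4, 5, 7}
A ∪ B = {2, 4, 5, 6, 7, 9}
(A ∪ B)' = U \ (A ∪ B) = {1, 3, 8, 10, 11}
Verification via A' ∩ B': A' = {1, 2, 3, 7, 8, 10, 11}, B' = {1, 3, 6, 8, 9, 10, 11}
A' ∩ B' = {1, 3, 8, 10, 11} ✓

{1, 3, 8, 10, 11}


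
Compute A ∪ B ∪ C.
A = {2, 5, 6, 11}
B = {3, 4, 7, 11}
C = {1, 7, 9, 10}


Set A = {2, 5, 6, 11}
Set B = {3, 4, 7, 11}
Set C = {1, 7, 9, 10}
First, A ∪ B = {2, 3, 4, 5, 6, 7, 11}
Then, (A ∪ B) ∪ C = {1, 2, 3, 4, 5, 6, 7, 9, 10, 11}

{1, 2, 3, 4, 5, 6, 7, 9, 10, 11}


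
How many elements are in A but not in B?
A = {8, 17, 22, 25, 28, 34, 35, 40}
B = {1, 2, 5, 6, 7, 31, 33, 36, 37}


Set A = {8, 17, 22, 25, 28, 34, 35, 40}
Set B = {1, 2, 5, 6, 7, 31, 33, 36, 37}
A \ B = {8, 17, 22, 25, 28, 34, 35, 40}
|A \ B| = 8

8


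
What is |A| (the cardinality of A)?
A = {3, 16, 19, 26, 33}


Set A = {3, 16, 19, 26, 33}
Listing elements: 3, 16, 19, 26, 33
Counting: 5 elements
|A| = 5

5


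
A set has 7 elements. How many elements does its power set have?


The set has 7 elements.
The power set contains all possible subsets.
|P(A)| = 2^|A| = 2^7 = 128

128


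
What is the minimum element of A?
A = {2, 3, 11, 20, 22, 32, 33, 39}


Set A = {2, 3, 11, 20, 22, 32, 33, 39}
Elements in ascending order: 2, 3, 11, 20, 22, 32, 33, 39
The smallest element is 2.

2


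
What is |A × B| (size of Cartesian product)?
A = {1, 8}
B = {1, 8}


Set A = {1, 8} has 2 elements.
Set B = {1, 8} has 2 elements.
|A × B| = |A| × |B| = 2 × 2 = 4

4


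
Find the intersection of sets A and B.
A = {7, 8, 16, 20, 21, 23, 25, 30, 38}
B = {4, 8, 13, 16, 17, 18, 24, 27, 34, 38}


Set A = {7, 8, 16, 20, 21, 23, 25, 30, 38}
Set B = {4, 8, 13, 16, 17, 18, 24, 27, 34, 38}
A ∩ B includes only elements in both sets.
Check each element of A against B:
7 ✗, 8 ✓, 16 ✓, 20 ✗, 21 ✗, 23 ✗, 25 ✗, 30 ✗, 38 ✓
A ∩ B = {8, 16, 38}

{8, 16, 38}


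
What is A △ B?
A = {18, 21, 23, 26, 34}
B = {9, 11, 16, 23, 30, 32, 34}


Set A = {18, 21, 23, 26, 34}
Set B = {9, 11, 16, 23, 30, 32, 34}
A △ B = (A \ B) ∪ (B \ A)
Elements in A but not B: {18, 21, 26}
Elements in B but not A: {9, 11, 16, 30, 32}
A △ B = {9, 11, 16, 18, 21, 26, 30, 32}

{9, 11, 16, 18, 21, 26, 30, 32}


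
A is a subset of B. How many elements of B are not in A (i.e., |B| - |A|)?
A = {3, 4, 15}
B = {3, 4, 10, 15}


Set A = {3, 4, 15}, |A| = 3
Set B = {3, 4, 10, 15}, |B| = 4
Since A ⊆ B: B \ A = {10}
|B| - |A| = 4 - 3 = 1

1


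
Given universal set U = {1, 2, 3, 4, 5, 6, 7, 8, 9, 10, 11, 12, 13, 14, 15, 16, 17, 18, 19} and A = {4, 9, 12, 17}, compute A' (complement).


Universal set U = {1, 2, 3, 4, 5, 6, 7, 8, 9, 10, 11, 12, 13, 14, 15, 16, 17, 18, 19}
Set A = {4, 9, 12, 17}
A' = U \ A = elements in U but not in A
Checking each element of U:
1 (not in A, include), 2 (not in A, include), 3 (not in A, include), 4 (in A, exclude), 5 (not in A, include), 6 (not in A, include), 7 (not in A, include), 8 (not in A, include), 9 (in A, exclude), 10 (not in A, include), 11 (not in A, include), 12 (in A, exclude), 13 (not in A, include), 14 (not in A, include), 15 (not in A, include), 16 (not in A, include), 17 (in A, exclude), 18 (not in A, include), 19 (not in A, include)
A' = {1, 2, 3, 5, 6, 7, 8, 10, 11, 13, 14, 15, 16, 18, 19}

{1, 2, 3, 5, 6, 7, 8, 10, 11, 13, 14, 15, 16, 18, 19}


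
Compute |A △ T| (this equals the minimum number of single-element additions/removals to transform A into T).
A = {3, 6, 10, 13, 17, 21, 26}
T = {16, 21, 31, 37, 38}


Set A = {3, 6, 10, 13, 17, 21, 26}
Set T = {16, 21, 31, 37, 38}
Elements to remove from A (in A, not in T): {3, 6, 10, 13, 17, 26} → 6 removals
Elements to add to A (in T, not in A): {16, 31, 37, 38} → 4 additions
Total edits = 6 + 4 = 10

10


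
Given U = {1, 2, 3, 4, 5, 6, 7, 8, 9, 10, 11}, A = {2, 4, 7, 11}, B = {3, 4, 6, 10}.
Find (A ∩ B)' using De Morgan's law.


U = {1, 2, 3, 4, 5, 6, 7, 8, 9, 10, 11}
A = {2, 4, 7, 11}, B = {3, 4, 6, 10}
A ∩ B = {4}
(A ∩ B)' = U \ (A ∩ B) = {1, 2, 3, 5, 6, 7, 8, 9, 10, 11}
Verification via A' ∪ B': A' = {1, 3, 5, 6, 8, 9, 10}, B' = {1, 2, 5, 7, 8, 9, 11}
A' ∪ B' = {1, 2, 3, 5, 6, 7, 8, 9, 10, 11} ✓

{1, 2, 3, 5, 6, 7, 8, 9, 10, 11}


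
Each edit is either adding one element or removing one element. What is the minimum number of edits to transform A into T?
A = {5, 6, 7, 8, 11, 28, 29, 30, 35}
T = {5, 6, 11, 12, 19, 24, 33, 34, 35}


Set A = {5, 6, 7, 8, 11, 28, 29, 30, 35}
Set T = {5, 6, 11, 12, 19, 24, 33, 34, 35}
Elements to remove from A (in A, not in T): {7, 8, 28, 29, 30} → 5 removals
Elements to add to A (in T, not in A): {12, 19, 24, 33, 34} → 5 additions
Total edits = 5 + 5 = 10

10


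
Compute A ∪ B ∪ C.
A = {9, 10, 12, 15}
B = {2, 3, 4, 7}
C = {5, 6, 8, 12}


Set A = {9, 10, 12, 15}
Set B = {2, 3, 4, 7}
Set C = {5, 6, 8, 12}
First, A ∪ B = {2, 3, 4, 7, 9, 10, 12, 15}
Then, (A ∪ B) ∪ C = {2, 3, 4, 5, 6, 7, 8, 9, 10, 12, 15}

{2, 3, 4, 5, 6, 7, 8, 9, 10, 12, 15}


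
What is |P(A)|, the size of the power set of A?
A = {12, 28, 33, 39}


Set A = {12, 28, 33, 39}
|A| = 4
The power set P(A) contains all subsets of A.
|P(A)| = 2^|A| = 2^4 = 16

16


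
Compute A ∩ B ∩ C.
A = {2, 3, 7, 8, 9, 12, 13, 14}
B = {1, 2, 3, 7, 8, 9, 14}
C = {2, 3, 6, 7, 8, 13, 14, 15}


Set A = {2, 3, 7, 8, 9, 12, 13, 14}
Set B = {1, 2, 3, 7, 8, 9, 14}
Set C = {2, 3, 6, 7, 8, 13, 14, 15}
First, A ∩ B = {2, 3, 7, 8, 9, 14}
Then, (A ∩ B) ∩ C = {2, 3, 7, 8, 14}

{2, 3, 7, 8, 14}


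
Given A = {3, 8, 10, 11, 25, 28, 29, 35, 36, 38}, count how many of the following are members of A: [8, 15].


Set A = {3, 8, 10, 11, 25, 28, 29, 35, 36, 38}
Candidates: [8, 15]
Check each candidate:
8 ∈ A, 15 ∉ A
Count of candidates in A: 1

1


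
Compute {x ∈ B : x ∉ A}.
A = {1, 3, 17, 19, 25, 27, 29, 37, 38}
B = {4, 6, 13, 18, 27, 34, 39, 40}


Set A = {1, 3, 17, 19, 25, 27, 29, 37, 38}
Set B = {4, 6, 13, 18, 27, 34, 39, 40}
Check each element of B against A:
4 ∉ A (include), 6 ∉ A (include), 13 ∉ A (include), 18 ∉ A (include), 27 ∈ A, 34 ∉ A (include), 39 ∉ A (include), 40 ∉ A (include)
Elements of B not in A: {4, 6, 13, 18, 34, 39, 40}

{4, 6, 13, 18, 34, 39, 40}


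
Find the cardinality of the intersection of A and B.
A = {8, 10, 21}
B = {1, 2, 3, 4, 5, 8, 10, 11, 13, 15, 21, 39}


Set A = {8, 10, 21}
Set B = {1, 2, 3, 4, 5, 8, 10, 11, 13, 15, 21, 39}
A ∩ B = {8, 10, 21}
|A ∩ B| = 3

3


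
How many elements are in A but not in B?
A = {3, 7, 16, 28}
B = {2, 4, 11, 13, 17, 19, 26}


Set A = {3, 7, 16, 28}
Set B = {2, 4, 11, 13, 17, 19, 26}
A \ B = {3, 7, 16, 28}
|A \ B| = 4

4


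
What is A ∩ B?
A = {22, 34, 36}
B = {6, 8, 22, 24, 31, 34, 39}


Set A = {22, 34, 36}
Set B = {6, 8, 22, 24, 31, 34, 39}
A ∩ B includes only elements in both sets.
Check each element of A against B:
22 ✓, 34 ✓, 36 ✗
A ∩ B = {22, 34}

{22, 34}


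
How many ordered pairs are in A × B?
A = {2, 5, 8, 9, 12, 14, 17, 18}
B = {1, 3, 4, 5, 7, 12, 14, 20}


Set A = {2, 5, 8, 9, 12, 14, 17, 18} has 8 elements.
Set B = {1, 3, 4, 5, 7, 12, 14, 20} has 8 elements.
|A × B| = |A| × |B| = 8 × 8 = 64

64


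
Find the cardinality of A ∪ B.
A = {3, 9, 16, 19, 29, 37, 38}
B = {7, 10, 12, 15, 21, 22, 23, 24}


Set A = {3, 9, 16, 19, 29, 37, 38}, |A| = 7
Set B = {7, 10, 12, 15, 21, 22, 23, 24}, |B| = 8
A ∩ B = {}, |A ∩ B| = 0
|A ∪ B| = |A| + |B| - |A ∩ B| = 7 + 8 - 0 = 15

15


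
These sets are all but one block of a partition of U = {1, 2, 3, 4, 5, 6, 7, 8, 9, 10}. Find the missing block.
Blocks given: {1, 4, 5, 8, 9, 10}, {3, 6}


U = {1, 2, 3, 4, 5, 6, 7, 8, 9, 10}
Shown blocks: {1, 4, 5, 8, 9, 10}, {3, 6}
A partition's blocks are pairwise disjoint and cover U, so the missing block = U \ (union of shown blocks).
Union of shown blocks: {1, 3, 4, 5, 6, 8, 9, 10}
Missing block = U \ (union) = {2, 7}

{2, 7}


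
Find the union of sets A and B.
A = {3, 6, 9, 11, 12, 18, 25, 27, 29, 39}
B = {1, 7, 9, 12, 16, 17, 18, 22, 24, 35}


Set A = {3, 6, 9, 11, 12, 18, 25, 27, 29, 39}
Set B = {1, 7, 9, 12, 16, 17, 18, 22, 24, 35}
A ∪ B includes all elements in either set.
Elements from A: {3, 6, 9, 11, 12, 18, 25, 27, 29, 39}
Elements from B not already included: {1, 7, 16, 17, 22, 24, 35}
A ∪ B = {1, 3, 6, 7, 9, 11, 12, 16, 17, 18, 22, 24, 25, 27, 29, 35, 39}

{1, 3, 6, 7, 9, 11, 12, 16, 17, 18, 22, 24, 25, 27, 29, 35, 39}


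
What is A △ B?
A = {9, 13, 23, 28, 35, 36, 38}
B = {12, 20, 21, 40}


Set A = {9, 13, 23, 28, 35, 36, 38}
Set B = {12, 20, 21, 40}
A △ B = (A \ B) ∪ (B \ A)
Elements in A but not B: {9, 13, 23, 28, 35, 36, 38}
Elements in B but not A: {12, 20, 21, 40}
A △ B = {9, 12, 13, 20, 21, 23, 28, 35, 36, 38, 40}

{9, 12, 13, 20, 21, 23, 28, 35, 36, 38, 40}


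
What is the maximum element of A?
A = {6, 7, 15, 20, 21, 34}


Set A = {6, 7, 15, 20, 21, 34}
Elements in ascending order: 6, 7, 15, 20, 21, 34
The largest element is 34.

34


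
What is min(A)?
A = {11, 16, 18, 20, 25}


Set A = {11, 16, 18, 20, 25}
Elements in ascending order: 11, 16, 18, 20, 25
The smallest element is 11.

11


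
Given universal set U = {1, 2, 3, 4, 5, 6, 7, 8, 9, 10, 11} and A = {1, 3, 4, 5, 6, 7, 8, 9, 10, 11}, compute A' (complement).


Universal set U = {1, 2, 3, 4, 5, 6, 7, 8, 9, 10, 11}
Set A = {1, 3, 4, 5, 6, 7, 8, 9, 10, 11}
A' = U \ A = elements in U but not in A
Checking each element of U:
1 (in A, exclude), 2 (not in A, include), 3 (in A, exclude), 4 (in A, exclude), 5 (in A, exclude), 6 (in A, exclude), 7 (in A, exclude), 8 (in A, exclude), 9 (in A, exclude), 10 (in A, exclude), 11 (in A, exclude)
A' = {2}

{2}


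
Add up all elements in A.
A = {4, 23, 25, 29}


Set A = {4, 23, 25, 29}
Sum = 4 + 23 + 25 + 29 = 81

81


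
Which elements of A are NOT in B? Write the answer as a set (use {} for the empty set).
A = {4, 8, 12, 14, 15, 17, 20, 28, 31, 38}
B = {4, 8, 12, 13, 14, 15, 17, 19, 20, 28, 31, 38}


Set A = {4, 8, 12, 14, 15, 17, 20, 28, 31, 38}
Set B = {4, 8, 12, 13, 14, 15, 17, 19, 20, 28, 31, 38}
Check each element of A against B:
4 ∈ B, 8 ∈ B, 12 ∈ B, 14 ∈ B, 15 ∈ B, 17 ∈ B, 20 ∈ B, 28 ∈ B, 31 ∈ B, 38 ∈ B
Elements of A not in B: {}

{}


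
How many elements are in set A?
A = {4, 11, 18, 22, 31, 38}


Set A = {4, 11, 18, 22, 31, 38}
Listing elements: 4, 11, 18, 22, 31, 38
Counting: 6 elements
|A| = 6

6


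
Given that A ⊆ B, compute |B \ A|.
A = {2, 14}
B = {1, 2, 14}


Set A = {2, 14}, |A| = 2
Set B = {1, 2, 14}, |B| = 3
Since A ⊆ B: B \ A = {1}
|B| - |A| = 3 - 2 = 1

1


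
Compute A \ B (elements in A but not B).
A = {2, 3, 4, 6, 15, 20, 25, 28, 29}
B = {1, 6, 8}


Set A = {2, 3, 4, 6, 15, 20, 25, 28, 29}
Set B = {1, 6, 8}
A \ B includes elements in A that are not in B.
Check each element of A:
2 (not in B, keep), 3 (not in B, keep), 4 (not in B, keep), 6 (in B, remove), 15 (not in B, keep), 20 (not in B, keep), 25 (not in B, keep), 28 (not in B, keep), 29 (not in B, keep)
A \ B = {2, 3, 4, 15, 20, 25, 28, 29}

{2, 3, 4, 15, 20, 25, 28, 29}


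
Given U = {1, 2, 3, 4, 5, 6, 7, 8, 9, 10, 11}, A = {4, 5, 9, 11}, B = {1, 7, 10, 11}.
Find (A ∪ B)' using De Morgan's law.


U = {1, 2, 3, 4, 5, 6, 7, 8, 9, 10, 11}
A = {4, 5, 9, 11}, B = {1, 7, 10, 11}
A ∪ B = {1, 4, 5, 7, 9, 10, 11}
(A ∪ B)' = U \ (A ∪ B) = {2, 3, 6, 8}
Verification via A' ∩ B': A' = {1, 2, 3, 6, 7, 8, 10}, B' = {2, 3, 4, 5, 6, 8, 9}
A' ∩ B' = {2, 3, 6, 8} ✓

{2, 3, 6, 8}


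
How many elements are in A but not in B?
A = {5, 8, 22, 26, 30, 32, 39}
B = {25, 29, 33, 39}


Set A = {5, 8, 22, 26, 30, 32, 39}
Set B = {25, 29, 33, 39}
A \ B = {5, 8, 22, 26, 30, 32}
|A \ B| = 6

6


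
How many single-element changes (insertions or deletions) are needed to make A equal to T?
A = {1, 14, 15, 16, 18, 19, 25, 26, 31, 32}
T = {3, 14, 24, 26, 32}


Set A = {1, 14, 15, 16, 18, 19, 25, 26, 31, 32}
Set T = {3, 14, 24, 26, 32}
Elements to remove from A (in A, not in T): {1, 15, 16, 18, 19, 25, 31} → 7 removals
Elements to add to A (in T, not in A): {3, 24} → 2 additions
Total edits = 7 + 2 = 9

9


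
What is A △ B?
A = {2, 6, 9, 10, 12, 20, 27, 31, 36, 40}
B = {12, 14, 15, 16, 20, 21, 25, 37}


Set A = {2, 6, 9, 10, 12, 20, 27, 31, 36, 40}
Set B = {12, 14, 15, 16, 20, 21, 25, 37}
A △ B = (A \ B) ∪ (B \ A)
Elements in A but not B: {2, 6, 9, 10, 27, 31, 36, 40}
Elements in B but not A: {14, 15, 16, 21, 25, 37}
A △ B = {2, 6, 9, 10, 14, 15, 16, 21, 25, 27, 31, 36, 37, 40}

{2, 6, 9, 10, 14, 15, 16, 21, 25, 27, 31, 36, 37, 40}


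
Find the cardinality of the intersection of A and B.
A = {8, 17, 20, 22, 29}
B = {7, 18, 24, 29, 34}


Set A = {8, 17, 20, 22, 29}
Set B = {7, 18, 24, 29, 34}
A ∩ B = {29}
|A ∩ B| = 1

1


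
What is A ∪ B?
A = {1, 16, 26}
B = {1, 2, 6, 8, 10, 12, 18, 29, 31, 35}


Set A = {1, 16, 26}
Set B = {1, 2, 6, 8, 10, 12, 18, 29, 31, 35}
A ∪ B includes all elements in either set.
Elements from A: {1, 16, 26}
Elements from B not already included: {2, 6, 8, 10, 12, 18, 29, 31, 35}
A ∪ B = {1, 2, 6, 8, 10, 12, 16, 18, 26, 29, 31, 35}

{1, 2, 6, 8, 10, 12, 16, 18, 26, 29, 31, 35}


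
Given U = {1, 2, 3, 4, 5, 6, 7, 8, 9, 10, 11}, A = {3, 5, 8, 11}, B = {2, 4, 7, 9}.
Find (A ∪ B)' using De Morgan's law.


U = {1, 2, 3, 4, 5, 6, 7, 8, 9, 10, 11}
A = {3, 5, 8, 11}, B = {2, 4, 7, 9}
A ∪ B = {2, 3, 4, 5, 7, 8, 9, 11}
(A ∪ B)' = U \ (A ∪ B) = {1, 6, 10}
Verification via A' ∩ B': A' = {1, 2, 4, 6, 7, 9, 10}, B' = {1, 3, 5, 6, 8, 10, 11}
A' ∩ B' = {1, 6, 10} ✓

{1, 6, 10}


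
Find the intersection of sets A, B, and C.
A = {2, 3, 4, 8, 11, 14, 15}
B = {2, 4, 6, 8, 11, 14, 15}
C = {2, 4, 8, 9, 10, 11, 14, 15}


Set A = {2, 3, 4, 8, 11, 14, 15}
Set B = {2, 4, 6, 8, 11, 14, 15}
Set C = {2, 4, 8, 9, 10, 11, 14, 15}
First, A ∩ B = {2, 4, 8, 11, 14, 15}
Then, (A ∩ B) ∩ C = {2, 4, 8, 11, 14, 15}

{2, 4, 8, 11, 14, 15}


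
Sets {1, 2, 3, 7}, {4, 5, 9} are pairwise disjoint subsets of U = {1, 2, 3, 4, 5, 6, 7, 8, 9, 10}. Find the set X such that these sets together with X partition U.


U = {1, 2, 3, 4, 5, 6, 7, 8, 9, 10}
Shown blocks: {1, 2, 3, 7}, {4, 5, 9}
A partition's blocks are pairwise disjoint and cover U, so the missing block = U \ (union of shown blocks).
Union of shown blocks: {1, 2, 3, 4, 5, 7, 9}
Missing block = U \ (union) = {6, 8, 10}

{6, 8, 10}


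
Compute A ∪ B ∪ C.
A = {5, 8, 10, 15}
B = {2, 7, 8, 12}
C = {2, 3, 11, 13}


Set A = {5, 8, 10, 15}
Set B = {2, 7, 8, 12}
Set C = {2, 3, 11, 13}
First, A ∪ B = {2, 5, 7, 8, 10, 12, 15}
Then, (A ∪ B) ∪ C = {2, 3, 5, 7, 8, 10, 11, 12, 13, 15}

{2, 3, 5, 7, 8, 10, 11, 12, 13, 15}


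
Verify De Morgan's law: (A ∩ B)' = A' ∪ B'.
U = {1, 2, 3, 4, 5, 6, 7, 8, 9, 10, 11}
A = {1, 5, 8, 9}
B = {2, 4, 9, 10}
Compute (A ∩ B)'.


U = {1, 2, 3, 4, 5, 6, 7, 8, 9, 10, 11}
A = {1, 5, 8, 9}, B = {2, 4, 9, 10}
A ∩ B = {9}
(A ∩ B)' = U \ (A ∩ B) = {1, 2, 3, 4, 5, 6, 7, 8, 10, 11}
Verification via A' ∪ B': A' = {2, 3, 4, 6, 7, 10, 11}, B' = {1, 3, 5, 6, 7, 8, 11}
A' ∪ B' = {1, 2, 3, 4, 5, 6, 7, 8, 10, 11} ✓

{1, 2, 3, 4, 5, 6, 7, 8, 10, 11}


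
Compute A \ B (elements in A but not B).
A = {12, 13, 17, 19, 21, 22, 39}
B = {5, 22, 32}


Set A = {12, 13, 17, 19, 21, 22, 39}
Set B = {5, 22, 32}
A \ B includes elements in A that are not in B.
Check each element of A:
12 (not in B, keep), 13 (not in B, keep), 17 (not in B, keep), 19 (not in B, keep), 21 (not in B, keep), 22 (in B, remove), 39 (not in B, keep)
A \ B = {12, 13, 17, 19, 21, 39}

{12, 13, 17, 19, 21, 39}


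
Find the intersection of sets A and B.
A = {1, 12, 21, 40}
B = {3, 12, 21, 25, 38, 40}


Set A = {1, 12, 21, 40}
Set B = {3, 12, 21, 25, 38, 40}
A ∩ B includes only elements in both sets.
Check each element of A against B:
1 ✗, 12 ✓, 21 ✓, 40 ✓
A ∩ B = {12, 21, 40}

{12, 21, 40}


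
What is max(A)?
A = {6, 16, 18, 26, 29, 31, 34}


Set A = {6, 16, 18, 26, 29, 31, 34}
Elements in ascending order: 6, 16, 18, 26, 29, 31, 34
The largest element is 34.

34


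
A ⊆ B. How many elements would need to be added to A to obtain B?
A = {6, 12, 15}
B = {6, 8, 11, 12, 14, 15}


Set A = {6, 12, 15}, |A| = 3
Set B = {6, 8, 11, 12, 14, 15}, |B| = 6
Since A ⊆ B: B \ A = {8, 11, 14}
|B| - |A| = 6 - 3 = 3

3


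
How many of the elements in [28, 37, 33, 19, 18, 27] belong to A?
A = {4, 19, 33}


Set A = {4, 19, 33}
Candidates: [28, 37, 33, 19, 18, 27]
Check each candidate:
28 ∉ A, 37 ∉ A, 33 ∈ A, 19 ∈ A, 18 ∉ A, 27 ∉ A
Count of candidates in A: 2

2


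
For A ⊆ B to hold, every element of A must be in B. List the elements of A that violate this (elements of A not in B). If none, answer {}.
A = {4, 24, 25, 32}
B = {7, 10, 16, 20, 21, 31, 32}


Set A = {4, 24, 25, 32}
Set B = {7, 10, 16, 20, 21, 31, 32}
Check each element of A against B:
4 ∉ B (include), 24 ∉ B (include), 25 ∉ B (include), 32 ∈ B
Elements of A not in B: {4, 24, 25}

{4, 24, 25}


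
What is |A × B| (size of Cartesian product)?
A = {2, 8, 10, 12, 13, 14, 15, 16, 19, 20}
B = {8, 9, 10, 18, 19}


Set A = {2, 8, 10, 12, 13, 14, 15, 16, 19, 20} has 10 elements.
Set B = {8, 9, 10, 18, 19} has 5 elements.
|A × B| = |A| × |B| = 10 × 5 = 50

50


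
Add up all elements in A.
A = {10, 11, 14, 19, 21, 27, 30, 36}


Set A = {10, 11, 14, 19, 21, 27, 30, 36}
Sum = 10 + 11 + 14 + 19 + 21 + 27 + 30 + 36 = 168

168


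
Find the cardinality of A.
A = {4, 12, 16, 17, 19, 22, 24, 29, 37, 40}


Set A = {4, 12, 16, 17, 19, 22, 24, 29, 37, 40}
Listing elements: 4, 12, 16, 17, 19, 22, 24, 29, 37, 40
Counting: 10 elements
|A| = 10

10


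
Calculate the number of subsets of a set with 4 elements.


The set has 4 elements.
The power set contains all possible subsets.
|P(A)| = 2^|A| = 2^4 = 16

16


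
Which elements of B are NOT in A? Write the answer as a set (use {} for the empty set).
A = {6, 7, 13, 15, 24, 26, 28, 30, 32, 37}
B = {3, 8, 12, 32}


Set A = {6, 7, 13, 15, 24, 26, 28, 30, 32, 37}
Set B = {3, 8, 12, 32}
Check each element of B against A:
3 ∉ A (include), 8 ∉ A (include), 12 ∉ A (include), 32 ∈ A
Elements of B not in A: {3, 8, 12}

{3, 8, 12}


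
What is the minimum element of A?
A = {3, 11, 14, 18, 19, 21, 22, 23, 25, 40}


Set A = {3, 11, 14, 18, 19, 21, 22, 23, 25, 40}
Elements in ascending order: 3, 11, 14, 18, 19, 21, 22, 23, 25, 40
The smallest element is 3.

3


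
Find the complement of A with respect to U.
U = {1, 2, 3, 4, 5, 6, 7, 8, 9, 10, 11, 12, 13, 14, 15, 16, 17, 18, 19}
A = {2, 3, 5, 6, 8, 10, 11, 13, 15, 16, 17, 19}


Universal set U = {1, 2, 3, 4, 5, 6, 7, 8, 9, 10, 11, 12, 13, 14, 15, 16, 17, 18, 19}
Set A = {2, 3, 5, 6, 8, 10, 11, 13, 15, 16, 17, 19}
A' = U \ A = elements in U but not in A
Checking each element of U:
1 (not in A, include), 2 (in A, exclude), 3 (in A, exclude), 4 (not in A, include), 5 (in A, exclude), 6 (in A, exclude), 7 (not in A, include), 8 (in A, exclude), 9 (not in A, include), 10 (in A, exclude), 11 (in A, exclude), 12 (not in A, include), 13 (in A, exclude), 14 (not in A, include), 15 (in A, exclude), 16 (in A, exclude), 17 (in A, exclude), 18 (not in A, include), 19 (in A, exclude)
A' = {1, 4, 7, 9, 12, 14, 18}

{1, 4, 7, 9, 12, 14, 18}


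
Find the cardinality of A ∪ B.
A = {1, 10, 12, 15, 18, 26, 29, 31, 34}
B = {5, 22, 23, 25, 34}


Set A = {1, 10, 12, 15, 18, 26, 29, 31, 34}, |A| = 9
Set B = {5, 22, 23, 25, 34}, |B| = 5
A ∩ B = {34}, |A ∩ B| = 1
|A ∪ B| = |A| + |B| - |A ∩ B| = 9 + 5 - 1 = 13

13


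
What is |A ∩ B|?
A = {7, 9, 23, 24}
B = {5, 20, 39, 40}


Set A = {7, 9, 23, 24}
Set B = {5, 20, 39, 40}
A ∩ B = {}
|A ∩ B| = 0

0


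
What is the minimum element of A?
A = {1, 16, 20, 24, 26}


Set A = {1, 16, 20, 24, 26}
Elements in ascending order: 1, 16, 20, 24, 26
The smallest element is 1.

1


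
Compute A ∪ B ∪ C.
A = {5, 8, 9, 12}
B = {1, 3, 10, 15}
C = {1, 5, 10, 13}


Set A = {5, 8, 9, 12}
Set B = {1, 3, 10, 15}
Set C = {1, 5, 10, 13}
First, A ∪ B = {1, 3, 5, 8, 9, 10, 12, 15}
Then, (A ∪ B) ∪ C = {1, 3, 5, 8, 9, 10, 12, 13, 15}

{1, 3, 5, 8, 9, 10, 12, 13, 15}


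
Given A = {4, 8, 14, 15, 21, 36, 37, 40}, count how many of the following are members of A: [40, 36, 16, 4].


Set A = {4, 8, 14, 15, 21, 36, 37, 40}
Candidates: [40, 36, 16, 4]
Check each candidate:
40 ∈ A, 36 ∈ A, 16 ∉ A, 4 ∈ A
Count of candidates in A: 3

3


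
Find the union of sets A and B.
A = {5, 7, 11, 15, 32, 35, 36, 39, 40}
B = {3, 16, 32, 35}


Set A = {5, 7, 11, 15, 32, 35, 36, 39, 40}
Set B = {3, 16, 32, 35}
A ∪ B includes all elements in either set.
Elements from A: {5, 7, 11, 15, 32, 35, 36, 39, 40}
Elements from B not already included: {3, 16}
A ∪ B = {3, 5, 7, 11, 15, 16, 32, 35, 36, 39, 40}

{3, 5, 7, 11, 15, 16, 32, 35, 36, 39, 40}


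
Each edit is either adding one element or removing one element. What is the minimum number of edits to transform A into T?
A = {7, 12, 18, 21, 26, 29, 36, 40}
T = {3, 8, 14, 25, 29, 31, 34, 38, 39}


Set A = {7, 12, 18, 21, 26, 29, 36, 40}
Set T = {3, 8, 14, 25, 29, 31, 34, 38, 39}
Elements to remove from A (in A, not in T): {7, 12, 18, 21, 26, 36, 40} → 7 removals
Elements to add to A (in T, not in A): {3, 8, 14, 25, 31, 34, 38, 39} → 8 additions
Total edits = 7 + 8 = 15

15
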